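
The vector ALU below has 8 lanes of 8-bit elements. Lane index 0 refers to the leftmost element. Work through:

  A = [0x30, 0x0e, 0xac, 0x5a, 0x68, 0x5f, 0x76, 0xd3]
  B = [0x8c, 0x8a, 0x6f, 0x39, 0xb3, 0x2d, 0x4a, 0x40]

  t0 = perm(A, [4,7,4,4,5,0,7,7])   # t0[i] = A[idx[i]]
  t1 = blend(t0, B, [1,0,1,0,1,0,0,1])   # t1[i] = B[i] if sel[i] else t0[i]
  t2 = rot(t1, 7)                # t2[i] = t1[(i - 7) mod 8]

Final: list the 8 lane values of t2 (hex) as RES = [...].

t0 = [0x68, 0xd3, 0x68, 0x68, 0x5f, 0x30, 0xd3, 0xd3]
t1 = [0x8c, 0xd3, 0x6f, 0x68, 0xb3, 0x30, 0xd3, 0x40]
t2 = [0xd3, 0x6f, 0x68, 0xb3, 0x30, 0xd3, 0x40, 0x8c]

RES = [ 0xd3  0x6f  0x68  0xb3  0x30  0xd3  0x40  0x8c ]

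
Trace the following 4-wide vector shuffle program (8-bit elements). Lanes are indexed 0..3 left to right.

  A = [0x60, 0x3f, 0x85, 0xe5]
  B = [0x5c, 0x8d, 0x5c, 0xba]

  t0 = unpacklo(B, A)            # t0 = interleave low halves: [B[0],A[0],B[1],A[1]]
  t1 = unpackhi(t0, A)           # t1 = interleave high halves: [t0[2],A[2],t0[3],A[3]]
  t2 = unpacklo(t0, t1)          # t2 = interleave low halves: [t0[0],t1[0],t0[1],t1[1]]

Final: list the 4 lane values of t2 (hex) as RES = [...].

RES = [0x5c, 0x8d, 0x60, 0x85]

  t0: 5c 60 8d 3f
  t1: 8d 85 3f e5
  t2: 5c 8d 60 85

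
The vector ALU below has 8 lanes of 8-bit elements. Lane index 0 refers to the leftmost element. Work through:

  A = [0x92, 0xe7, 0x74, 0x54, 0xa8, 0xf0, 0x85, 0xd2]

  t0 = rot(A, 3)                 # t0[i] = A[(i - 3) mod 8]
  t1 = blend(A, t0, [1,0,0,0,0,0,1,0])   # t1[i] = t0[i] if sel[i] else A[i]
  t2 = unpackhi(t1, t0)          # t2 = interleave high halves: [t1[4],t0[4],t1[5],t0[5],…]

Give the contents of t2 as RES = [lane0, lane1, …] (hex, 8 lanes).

RES = [0xa8, 0xe7, 0xf0, 0x74, 0x54, 0x54, 0xd2, 0xa8]

  t0: f0 85 d2 92 e7 74 54 a8
  t1: f0 e7 74 54 a8 f0 54 d2
  t2: a8 e7 f0 74 54 54 d2 a8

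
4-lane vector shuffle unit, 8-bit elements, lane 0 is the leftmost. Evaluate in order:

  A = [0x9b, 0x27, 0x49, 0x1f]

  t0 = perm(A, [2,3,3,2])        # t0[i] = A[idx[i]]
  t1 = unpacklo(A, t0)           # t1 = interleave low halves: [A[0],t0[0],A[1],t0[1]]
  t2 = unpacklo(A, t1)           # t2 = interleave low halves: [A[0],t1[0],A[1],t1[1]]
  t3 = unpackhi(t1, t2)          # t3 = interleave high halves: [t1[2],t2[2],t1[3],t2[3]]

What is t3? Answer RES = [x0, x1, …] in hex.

RES = [0x27, 0x27, 0x1f, 0x49]

t0 = [0x49, 0x1f, 0x1f, 0x49]
t1 = [0x9b, 0x49, 0x27, 0x1f]
t2 = [0x9b, 0x9b, 0x27, 0x49]
t3 = [0x27, 0x27, 0x1f, 0x49]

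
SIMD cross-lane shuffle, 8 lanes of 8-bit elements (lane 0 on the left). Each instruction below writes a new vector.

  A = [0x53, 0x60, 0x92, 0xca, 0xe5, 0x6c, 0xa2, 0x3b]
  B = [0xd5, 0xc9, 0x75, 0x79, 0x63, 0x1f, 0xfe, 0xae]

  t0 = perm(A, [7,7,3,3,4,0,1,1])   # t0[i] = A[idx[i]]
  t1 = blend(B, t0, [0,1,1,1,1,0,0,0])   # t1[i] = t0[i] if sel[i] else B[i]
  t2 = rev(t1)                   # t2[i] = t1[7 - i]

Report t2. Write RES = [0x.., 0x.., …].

RES = [0xae, 0xfe, 0x1f, 0xe5, 0xca, 0xca, 0x3b, 0xd5]

  t0: 3b 3b ca ca e5 53 60 60
  t1: d5 3b ca ca e5 1f fe ae
  t2: ae fe 1f e5 ca ca 3b d5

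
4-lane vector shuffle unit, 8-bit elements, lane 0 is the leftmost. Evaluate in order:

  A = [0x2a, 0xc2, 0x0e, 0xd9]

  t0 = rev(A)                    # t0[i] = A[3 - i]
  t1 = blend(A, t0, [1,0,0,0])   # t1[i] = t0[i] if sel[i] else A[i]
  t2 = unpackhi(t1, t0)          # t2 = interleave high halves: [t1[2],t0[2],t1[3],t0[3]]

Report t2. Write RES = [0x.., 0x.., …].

RES = [0x0e, 0xc2, 0xd9, 0x2a]

  t0: d9 0e c2 2a
  t1: d9 c2 0e d9
  t2: 0e c2 d9 2a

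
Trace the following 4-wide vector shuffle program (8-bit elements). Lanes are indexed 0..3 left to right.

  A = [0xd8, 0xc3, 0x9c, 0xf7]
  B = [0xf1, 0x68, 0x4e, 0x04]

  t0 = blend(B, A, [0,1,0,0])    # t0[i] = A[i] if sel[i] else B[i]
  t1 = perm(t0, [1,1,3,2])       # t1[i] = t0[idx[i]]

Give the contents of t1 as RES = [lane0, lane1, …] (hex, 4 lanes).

→ t0 |f1|c3|4e|04|
→ t1 |c3|c3|04|4e|

RES = [ 0xc3  0xc3  0x04  0x4e ]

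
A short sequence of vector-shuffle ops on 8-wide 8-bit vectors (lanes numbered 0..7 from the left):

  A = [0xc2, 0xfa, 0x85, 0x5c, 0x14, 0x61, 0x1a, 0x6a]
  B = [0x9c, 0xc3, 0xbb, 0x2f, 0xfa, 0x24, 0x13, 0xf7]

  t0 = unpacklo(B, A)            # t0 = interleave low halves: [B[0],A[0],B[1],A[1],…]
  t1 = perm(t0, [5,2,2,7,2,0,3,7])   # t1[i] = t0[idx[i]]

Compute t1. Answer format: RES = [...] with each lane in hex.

RES = [ 0x85  0xc3  0xc3  0x5c  0xc3  0x9c  0xfa  0x5c ]

  t0: 9c c2 c3 fa bb 85 2f 5c
  t1: 85 c3 c3 5c c3 9c fa 5c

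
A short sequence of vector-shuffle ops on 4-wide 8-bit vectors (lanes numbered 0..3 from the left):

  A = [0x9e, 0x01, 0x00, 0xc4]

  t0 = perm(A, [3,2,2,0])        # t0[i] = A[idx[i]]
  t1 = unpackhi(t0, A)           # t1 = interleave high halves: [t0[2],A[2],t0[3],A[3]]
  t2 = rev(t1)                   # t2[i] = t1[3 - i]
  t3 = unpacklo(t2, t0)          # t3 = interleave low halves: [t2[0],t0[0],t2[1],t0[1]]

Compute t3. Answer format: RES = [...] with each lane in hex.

RES = [0xc4, 0xc4, 0x9e, 0x00]

→ t0 |c4|00|00|9e|
→ t1 |00|00|9e|c4|
→ t2 |c4|9e|00|00|
→ t3 |c4|c4|9e|00|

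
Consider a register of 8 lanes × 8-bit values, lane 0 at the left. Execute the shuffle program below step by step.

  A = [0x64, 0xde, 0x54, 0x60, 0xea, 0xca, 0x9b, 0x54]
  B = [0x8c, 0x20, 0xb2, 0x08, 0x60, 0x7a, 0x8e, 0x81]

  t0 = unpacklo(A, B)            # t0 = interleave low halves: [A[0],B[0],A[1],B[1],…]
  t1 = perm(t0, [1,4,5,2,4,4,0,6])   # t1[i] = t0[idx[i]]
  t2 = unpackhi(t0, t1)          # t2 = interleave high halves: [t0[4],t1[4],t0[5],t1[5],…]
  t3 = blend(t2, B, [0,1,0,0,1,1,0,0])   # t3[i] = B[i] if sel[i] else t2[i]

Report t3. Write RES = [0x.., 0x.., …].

RES = [ 0x54  0x20  0xb2  0x54  0x60  0x7a  0x08  0x60 ]

t0 = [0x64, 0x8c, 0xde, 0x20, 0x54, 0xb2, 0x60, 0x08]
t1 = [0x8c, 0x54, 0xb2, 0xde, 0x54, 0x54, 0x64, 0x60]
t2 = [0x54, 0x54, 0xb2, 0x54, 0x60, 0x64, 0x08, 0x60]
t3 = [0x54, 0x20, 0xb2, 0x54, 0x60, 0x7a, 0x08, 0x60]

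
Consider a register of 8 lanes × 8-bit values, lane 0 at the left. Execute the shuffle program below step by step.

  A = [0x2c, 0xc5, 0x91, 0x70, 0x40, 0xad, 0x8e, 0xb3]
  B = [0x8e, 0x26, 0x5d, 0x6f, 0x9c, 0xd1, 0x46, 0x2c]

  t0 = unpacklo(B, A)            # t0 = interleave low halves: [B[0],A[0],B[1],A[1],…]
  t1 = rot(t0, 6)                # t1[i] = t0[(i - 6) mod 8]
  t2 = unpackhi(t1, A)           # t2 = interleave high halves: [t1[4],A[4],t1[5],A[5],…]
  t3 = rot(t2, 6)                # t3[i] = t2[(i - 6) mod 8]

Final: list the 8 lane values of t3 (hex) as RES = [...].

  t0: 8e 2c 26 c5 5d 91 6f 70
  t1: 26 c5 5d 91 6f 70 8e 2c
  t2: 6f 40 70 ad 8e 8e 2c b3
  t3: 70 ad 8e 8e 2c b3 6f 40

RES = [0x70, 0xad, 0x8e, 0x8e, 0x2c, 0xb3, 0x6f, 0x40]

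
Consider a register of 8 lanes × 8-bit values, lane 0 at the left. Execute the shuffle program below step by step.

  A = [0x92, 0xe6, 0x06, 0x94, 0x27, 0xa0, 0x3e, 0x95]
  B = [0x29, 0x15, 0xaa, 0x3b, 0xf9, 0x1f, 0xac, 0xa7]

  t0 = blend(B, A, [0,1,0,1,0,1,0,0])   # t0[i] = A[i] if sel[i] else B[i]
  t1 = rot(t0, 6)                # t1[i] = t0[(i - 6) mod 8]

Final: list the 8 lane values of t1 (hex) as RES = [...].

RES = [0xaa, 0x94, 0xf9, 0xa0, 0xac, 0xa7, 0x29, 0xe6]

→ t0 |29|e6|aa|94|f9|a0|ac|a7|
→ t1 |aa|94|f9|a0|ac|a7|29|e6|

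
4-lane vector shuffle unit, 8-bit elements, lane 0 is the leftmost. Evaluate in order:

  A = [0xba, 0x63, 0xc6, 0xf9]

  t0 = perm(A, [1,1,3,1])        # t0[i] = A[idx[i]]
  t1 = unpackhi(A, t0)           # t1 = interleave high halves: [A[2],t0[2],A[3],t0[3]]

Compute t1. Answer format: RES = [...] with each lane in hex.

RES = [ 0xc6  0xf9  0xf9  0x63 ]

t0 = [0x63, 0x63, 0xf9, 0x63]
t1 = [0xc6, 0xf9, 0xf9, 0x63]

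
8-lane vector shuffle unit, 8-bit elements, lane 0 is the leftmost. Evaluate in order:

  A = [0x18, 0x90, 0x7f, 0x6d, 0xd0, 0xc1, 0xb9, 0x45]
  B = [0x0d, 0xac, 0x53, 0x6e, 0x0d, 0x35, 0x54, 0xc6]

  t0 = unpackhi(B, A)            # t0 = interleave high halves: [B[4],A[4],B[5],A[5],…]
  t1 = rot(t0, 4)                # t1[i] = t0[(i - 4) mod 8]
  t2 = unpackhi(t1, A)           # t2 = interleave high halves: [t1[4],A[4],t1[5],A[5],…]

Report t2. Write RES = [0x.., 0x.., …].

t0 = [0x0d, 0xd0, 0x35, 0xc1, 0x54, 0xb9, 0xc6, 0x45]
t1 = [0x54, 0xb9, 0xc6, 0x45, 0x0d, 0xd0, 0x35, 0xc1]
t2 = [0x0d, 0xd0, 0xd0, 0xc1, 0x35, 0xb9, 0xc1, 0x45]

RES = [0x0d, 0xd0, 0xd0, 0xc1, 0x35, 0xb9, 0xc1, 0x45]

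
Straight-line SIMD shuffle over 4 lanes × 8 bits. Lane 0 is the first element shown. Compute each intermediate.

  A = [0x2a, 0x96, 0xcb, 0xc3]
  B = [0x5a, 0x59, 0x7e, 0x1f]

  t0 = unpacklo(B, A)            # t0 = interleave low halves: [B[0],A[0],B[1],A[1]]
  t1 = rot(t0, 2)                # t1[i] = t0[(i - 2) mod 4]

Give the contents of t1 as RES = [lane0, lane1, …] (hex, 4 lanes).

t0 = [0x5a, 0x2a, 0x59, 0x96]
t1 = [0x59, 0x96, 0x5a, 0x2a]

RES = [0x59, 0x96, 0x5a, 0x2a]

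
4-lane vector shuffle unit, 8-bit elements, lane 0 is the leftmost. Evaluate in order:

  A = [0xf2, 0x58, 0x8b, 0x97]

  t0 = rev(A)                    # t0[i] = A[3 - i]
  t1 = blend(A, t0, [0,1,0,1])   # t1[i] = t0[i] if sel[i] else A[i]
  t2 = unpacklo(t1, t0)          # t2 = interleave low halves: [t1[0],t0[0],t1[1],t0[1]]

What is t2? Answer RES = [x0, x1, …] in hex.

→ t0 |97|8b|58|f2|
→ t1 |f2|8b|8b|f2|
→ t2 |f2|97|8b|8b|

RES = [ 0xf2  0x97  0x8b  0x8b ]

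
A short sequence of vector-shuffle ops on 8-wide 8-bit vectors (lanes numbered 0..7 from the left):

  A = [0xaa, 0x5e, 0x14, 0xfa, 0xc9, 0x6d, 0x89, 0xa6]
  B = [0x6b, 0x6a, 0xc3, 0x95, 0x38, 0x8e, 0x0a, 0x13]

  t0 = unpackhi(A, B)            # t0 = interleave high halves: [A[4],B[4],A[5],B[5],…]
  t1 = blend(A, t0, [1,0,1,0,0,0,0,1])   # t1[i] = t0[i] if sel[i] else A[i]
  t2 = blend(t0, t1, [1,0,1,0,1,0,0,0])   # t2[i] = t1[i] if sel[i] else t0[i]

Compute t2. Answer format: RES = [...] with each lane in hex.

RES = [ 0xc9  0x38  0x6d  0x8e  0xc9  0x0a  0xa6  0x13 ]

t0 = [0xc9, 0x38, 0x6d, 0x8e, 0x89, 0x0a, 0xa6, 0x13]
t1 = [0xc9, 0x5e, 0x6d, 0xfa, 0xc9, 0x6d, 0x89, 0x13]
t2 = [0xc9, 0x38, 0x6d, 0x8e, 0xc9, 0x0a, 0xa6, 0x13]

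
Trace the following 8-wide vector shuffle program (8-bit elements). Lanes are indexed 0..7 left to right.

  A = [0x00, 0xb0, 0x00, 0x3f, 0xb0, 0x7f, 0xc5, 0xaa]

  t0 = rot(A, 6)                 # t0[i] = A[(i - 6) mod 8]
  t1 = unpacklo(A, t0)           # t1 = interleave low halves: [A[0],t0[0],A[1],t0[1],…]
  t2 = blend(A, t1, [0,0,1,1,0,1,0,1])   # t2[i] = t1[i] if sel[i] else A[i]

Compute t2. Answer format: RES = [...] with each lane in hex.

RES = [ 0x00  0xb0  0xb0  0x3f  0xb0  0xb0  0xc5  0x7f ]

→ t0 |00|3f|b0|7f|c5|aa|00|b0|
→ t1 |00|00|b0|3f|00|b0|3f|7f|
→ t2 |00|b0|b0|3f|b0|b0|c5|7f|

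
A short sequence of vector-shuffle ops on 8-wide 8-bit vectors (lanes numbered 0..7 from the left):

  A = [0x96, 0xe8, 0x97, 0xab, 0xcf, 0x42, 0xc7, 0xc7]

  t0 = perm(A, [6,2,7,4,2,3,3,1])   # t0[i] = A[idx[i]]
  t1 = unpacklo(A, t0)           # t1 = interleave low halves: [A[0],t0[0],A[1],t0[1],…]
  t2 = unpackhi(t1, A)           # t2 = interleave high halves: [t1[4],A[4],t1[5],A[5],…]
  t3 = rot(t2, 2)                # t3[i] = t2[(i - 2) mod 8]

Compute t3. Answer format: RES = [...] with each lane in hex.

  t0: c7 97 c7 cf 97 ab ab e8
  t1: 96 c7 e8 97 97 c7 ab cf
  t2: 97 cf c7 42 ab c7 cf c7
  t3: cf c7 97 cf c7 42 ab c7

RES = [ 0xcf  0xc7  0x97  0xcf  0xc7  0x42  0xab  0xc7 ]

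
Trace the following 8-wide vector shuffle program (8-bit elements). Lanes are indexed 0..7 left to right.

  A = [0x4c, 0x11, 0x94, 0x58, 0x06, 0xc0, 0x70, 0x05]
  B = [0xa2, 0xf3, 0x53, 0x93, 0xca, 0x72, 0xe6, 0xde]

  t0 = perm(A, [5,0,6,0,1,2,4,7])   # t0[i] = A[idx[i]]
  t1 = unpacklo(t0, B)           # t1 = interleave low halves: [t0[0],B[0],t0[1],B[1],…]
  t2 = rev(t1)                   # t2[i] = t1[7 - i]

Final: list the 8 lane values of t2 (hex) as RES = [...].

  t0: c0 4c 70 4c 11 94 06 05
  t1: c0 a2 4c f3 70 53 4c 93
  t2: 93 4c 53 70 f3 4c a2 c0

RES = [ 0x93  0x4c  0x53  0x70  0xf3  0x4c  0xa2  0xc0 ]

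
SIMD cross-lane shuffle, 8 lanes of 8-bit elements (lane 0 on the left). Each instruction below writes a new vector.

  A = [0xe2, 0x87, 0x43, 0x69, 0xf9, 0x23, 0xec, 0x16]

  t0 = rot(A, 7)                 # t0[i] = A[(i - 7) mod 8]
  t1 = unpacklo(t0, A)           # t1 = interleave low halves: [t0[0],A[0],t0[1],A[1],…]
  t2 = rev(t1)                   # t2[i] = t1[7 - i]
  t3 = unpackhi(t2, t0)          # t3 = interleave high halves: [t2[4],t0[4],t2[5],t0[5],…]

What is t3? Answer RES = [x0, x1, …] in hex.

  t0: 87 43 69 f9 23 ec 16 e2
  t1: 87 e2 43 87 69 43 f9 69
  t2: 69 f9 43 69 87 43 e2 87
  t3: 87 23 43 ec e2 16 87 e2

RES = [ 0x87  0x23  0x43  0xec  0xe2  0x16  0x87  0xe2 ]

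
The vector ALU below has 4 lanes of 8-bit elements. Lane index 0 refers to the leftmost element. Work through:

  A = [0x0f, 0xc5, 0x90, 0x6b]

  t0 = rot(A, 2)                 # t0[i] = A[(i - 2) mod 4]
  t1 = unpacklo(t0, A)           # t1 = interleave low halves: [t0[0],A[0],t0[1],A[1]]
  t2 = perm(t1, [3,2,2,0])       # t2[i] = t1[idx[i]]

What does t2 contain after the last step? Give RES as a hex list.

RES = [0xc5, 0x6b, 0x6b, 0x90]

t0 = [0x90, 0x6b, 0x0f, 0xc5]
t1 = [0x90, 0x0f, 0x6b, 0xc5]
t2 = [0xc5, 0x6b, 0x6b, 0x90]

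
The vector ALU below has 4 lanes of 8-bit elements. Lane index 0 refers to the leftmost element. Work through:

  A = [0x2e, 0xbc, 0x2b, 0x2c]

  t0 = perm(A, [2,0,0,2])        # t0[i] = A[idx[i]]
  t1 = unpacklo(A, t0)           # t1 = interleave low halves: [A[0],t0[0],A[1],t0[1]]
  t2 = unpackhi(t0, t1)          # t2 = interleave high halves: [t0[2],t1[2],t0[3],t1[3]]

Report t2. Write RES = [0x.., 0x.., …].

t0 = [0x2b, 0x2e, 0x2e, 0x2b]
t1 = [0x2e, 0x2b, 0xbc, 0x2e]
t2 = [0x2e, 0xbc, 0x2b, 0x2e]

RES = [ 0x2e  0xbc  0x2b  0x2e ]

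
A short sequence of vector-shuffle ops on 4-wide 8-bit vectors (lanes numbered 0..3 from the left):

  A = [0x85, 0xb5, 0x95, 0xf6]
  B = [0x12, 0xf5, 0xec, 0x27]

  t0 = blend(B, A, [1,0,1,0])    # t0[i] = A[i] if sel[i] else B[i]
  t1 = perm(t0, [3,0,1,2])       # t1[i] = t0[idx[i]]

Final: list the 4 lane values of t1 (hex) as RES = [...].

t0 = [0x85, 0xf5, 0x95, 0x27]
t1 = [0x27, 0x85, 0xf5, 0x95]

RES = [ 0x27  0x85  0xf5  0x95 ]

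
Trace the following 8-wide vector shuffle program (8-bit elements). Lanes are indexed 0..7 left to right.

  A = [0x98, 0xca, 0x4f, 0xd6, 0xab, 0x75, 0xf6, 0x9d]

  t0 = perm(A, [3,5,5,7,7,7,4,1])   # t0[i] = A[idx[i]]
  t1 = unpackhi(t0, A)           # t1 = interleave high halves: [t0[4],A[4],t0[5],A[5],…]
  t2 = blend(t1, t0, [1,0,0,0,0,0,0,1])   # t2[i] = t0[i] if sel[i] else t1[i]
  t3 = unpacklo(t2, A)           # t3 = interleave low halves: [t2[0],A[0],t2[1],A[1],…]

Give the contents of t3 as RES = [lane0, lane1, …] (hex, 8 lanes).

RES = [ 0xd6  0x98  0xab  0xca  0x9d  0x4f  0x75  0xd6 ]

→ t0 |d6|75|75|9d|9d|9d|ab|ca|
→ t1 |9d|ab|9d|75|ab|f6|ca|9d|
→ t2 |d6|ab|9d|75|ab|f6|ca|ca|
→ t3 |d6|98|ab|ca|9d|4f|75|d6|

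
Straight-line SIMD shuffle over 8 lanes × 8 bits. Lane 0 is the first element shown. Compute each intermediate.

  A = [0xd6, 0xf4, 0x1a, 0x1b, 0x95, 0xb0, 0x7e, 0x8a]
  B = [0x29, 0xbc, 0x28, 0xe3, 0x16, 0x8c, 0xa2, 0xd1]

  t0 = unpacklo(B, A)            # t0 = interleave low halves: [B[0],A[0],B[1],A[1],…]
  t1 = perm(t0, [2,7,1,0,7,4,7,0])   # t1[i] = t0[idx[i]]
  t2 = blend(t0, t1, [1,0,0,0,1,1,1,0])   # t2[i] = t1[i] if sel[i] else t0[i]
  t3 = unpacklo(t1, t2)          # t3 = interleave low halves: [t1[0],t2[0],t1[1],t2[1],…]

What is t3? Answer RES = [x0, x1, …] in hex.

RES = [0xbc, 0xbc, 0x1b, 0xd6, 0xd6, 0xbc, 0x29, 0xf4]

→ t0 |29|d6|bc|f4|28|1a|e3|1b|
→ t1 |bc|1b|d6|29|1b|28|1b|29|
→ t2 |bc|d6|bc|f4|1b|28|1b|1b|
→ t3 |bc|bc|1b|d6|d6|bc|29|f4|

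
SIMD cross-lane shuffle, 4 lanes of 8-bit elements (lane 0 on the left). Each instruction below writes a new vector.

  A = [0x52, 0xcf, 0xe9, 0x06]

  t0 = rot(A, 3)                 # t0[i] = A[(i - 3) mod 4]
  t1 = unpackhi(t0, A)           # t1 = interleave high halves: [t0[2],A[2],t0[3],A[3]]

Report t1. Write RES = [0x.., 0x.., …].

→ t0 |cf|e9|06|52|
→ t1 |06|e9|52|06|

RES = [ 0x06  0xe9  0x52  0x06 ]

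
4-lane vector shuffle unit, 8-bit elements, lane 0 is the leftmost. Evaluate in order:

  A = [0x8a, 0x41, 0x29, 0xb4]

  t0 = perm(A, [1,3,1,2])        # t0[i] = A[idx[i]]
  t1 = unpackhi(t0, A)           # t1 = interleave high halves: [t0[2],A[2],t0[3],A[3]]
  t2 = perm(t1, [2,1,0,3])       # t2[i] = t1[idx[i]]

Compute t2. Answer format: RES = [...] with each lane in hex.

RES = [ 0x29  0x29  0x41  0xb4 ]

→ t0 |41|b4|41|29|
→ t1 |41|29|29|b4|
→ t2 |29|29|41|b4|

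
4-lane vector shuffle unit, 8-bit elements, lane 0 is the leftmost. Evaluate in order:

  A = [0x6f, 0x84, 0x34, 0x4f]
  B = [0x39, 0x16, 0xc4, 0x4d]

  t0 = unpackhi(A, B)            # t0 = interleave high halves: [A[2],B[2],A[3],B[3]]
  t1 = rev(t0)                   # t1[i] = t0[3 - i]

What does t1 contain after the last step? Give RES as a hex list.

→ t0 |34|c4|4f|4d|
→ t1 |4d|4f|c4|34|

RES = [0x4d, 0x4f, 0xc4, 0x34]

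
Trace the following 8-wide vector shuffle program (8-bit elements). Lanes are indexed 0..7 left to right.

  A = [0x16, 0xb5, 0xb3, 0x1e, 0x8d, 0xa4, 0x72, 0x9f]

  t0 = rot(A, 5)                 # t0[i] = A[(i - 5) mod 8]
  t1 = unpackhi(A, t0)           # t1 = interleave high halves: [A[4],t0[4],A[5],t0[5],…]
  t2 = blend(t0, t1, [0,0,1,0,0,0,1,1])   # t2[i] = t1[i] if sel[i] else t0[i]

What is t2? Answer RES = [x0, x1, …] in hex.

→ t0 |1e|8d|a4|72|9f|16|b5|b3|
→ t1 |8d|9f|a4|16|72|b5|9f|b3|
→ t2 |1e|8d|a4|72|9f|16|9f|b3|

RES = [ 0x1e  0x8d  0xa4  0x72  0x9f  0x16  0x9f  0xb3 ]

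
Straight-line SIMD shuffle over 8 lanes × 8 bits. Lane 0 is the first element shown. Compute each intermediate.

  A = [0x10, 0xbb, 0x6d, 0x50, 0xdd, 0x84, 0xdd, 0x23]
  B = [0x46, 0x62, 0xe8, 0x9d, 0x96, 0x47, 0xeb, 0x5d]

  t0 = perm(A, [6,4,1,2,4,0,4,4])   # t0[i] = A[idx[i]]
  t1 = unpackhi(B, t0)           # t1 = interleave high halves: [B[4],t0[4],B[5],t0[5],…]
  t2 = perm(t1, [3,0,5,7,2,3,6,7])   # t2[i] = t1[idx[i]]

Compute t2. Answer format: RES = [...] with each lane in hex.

RES = [0x10, 0x96, 0xdd, 0xdd, 0x47, 0x10, 0x5d, 0xdd]

t0 = [0xdd, 0xdd, 0xbb, 0x6d, 0xdd, 0x10, 0xdd, 0xdd]
t1 = [0x96, 0xdd, 0x47, 0x10, 0xeb, 0xdd, 0x5d, 0xdd]
t2 = [0x10, 0x96, 0xdd, 0xdd, 0x47, 0x10, 0x5d, 0xdd]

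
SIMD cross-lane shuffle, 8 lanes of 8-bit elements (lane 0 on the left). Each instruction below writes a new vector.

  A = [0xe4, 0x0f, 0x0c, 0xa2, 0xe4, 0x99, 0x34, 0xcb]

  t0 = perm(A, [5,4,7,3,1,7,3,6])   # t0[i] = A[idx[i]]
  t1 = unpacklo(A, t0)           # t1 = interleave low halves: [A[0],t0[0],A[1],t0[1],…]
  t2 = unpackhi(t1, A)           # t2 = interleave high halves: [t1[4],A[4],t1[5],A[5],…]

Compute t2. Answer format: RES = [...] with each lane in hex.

RES = [ 0x0c  0xe4  0xcb  0x99  0xa2  0x34  0xa2  0xcb ]

→ t0 |99|e4|cb|a2|0f|cb|a2|34|
→ t1 |e4|99|0f|e4|0c|cb|a2|a2|
→ t2 |0c|e4|cb|99|a2|34|a2|cb|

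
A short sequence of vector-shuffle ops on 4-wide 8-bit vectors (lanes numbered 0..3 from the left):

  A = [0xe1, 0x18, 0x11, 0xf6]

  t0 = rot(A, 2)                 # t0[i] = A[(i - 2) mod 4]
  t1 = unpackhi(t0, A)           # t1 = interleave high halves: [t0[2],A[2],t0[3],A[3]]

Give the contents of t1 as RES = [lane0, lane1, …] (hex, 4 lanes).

  t0: 11 f6 e1 18
  t1: e1 11 18 f6

RES = [ 0xe1  0x11  0x18  0xf6 ]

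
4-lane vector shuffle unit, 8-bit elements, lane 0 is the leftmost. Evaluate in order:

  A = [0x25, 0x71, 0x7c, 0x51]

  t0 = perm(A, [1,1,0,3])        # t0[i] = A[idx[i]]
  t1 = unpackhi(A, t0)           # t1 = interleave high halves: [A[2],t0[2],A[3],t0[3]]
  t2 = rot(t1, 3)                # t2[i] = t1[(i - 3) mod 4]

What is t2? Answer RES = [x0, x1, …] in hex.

RES = [ 0x25  0x51  0x51  0x7c ]

  t0: 71 71 25 51
  t1: 7c 25 51 51
  t2: 25 51 51 7c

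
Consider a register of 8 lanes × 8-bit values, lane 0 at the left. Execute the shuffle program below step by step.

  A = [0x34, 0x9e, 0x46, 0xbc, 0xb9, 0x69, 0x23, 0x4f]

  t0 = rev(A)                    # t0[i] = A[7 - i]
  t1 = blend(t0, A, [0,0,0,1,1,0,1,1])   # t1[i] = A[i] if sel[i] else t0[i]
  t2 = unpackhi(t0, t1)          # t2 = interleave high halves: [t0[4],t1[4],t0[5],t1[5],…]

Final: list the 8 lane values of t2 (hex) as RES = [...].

→ t0 |4f|23|69|b9|bc|46|9e|34|
→ t1 |4f|23|69|bc|b9|46|23|4f|
→ t2 |bc|b9|46|46|9e|23|34|4f|

RES = [ 0xbc  0xb9  0x46  0x46  0x9e  0x23  0x34  0x4f ]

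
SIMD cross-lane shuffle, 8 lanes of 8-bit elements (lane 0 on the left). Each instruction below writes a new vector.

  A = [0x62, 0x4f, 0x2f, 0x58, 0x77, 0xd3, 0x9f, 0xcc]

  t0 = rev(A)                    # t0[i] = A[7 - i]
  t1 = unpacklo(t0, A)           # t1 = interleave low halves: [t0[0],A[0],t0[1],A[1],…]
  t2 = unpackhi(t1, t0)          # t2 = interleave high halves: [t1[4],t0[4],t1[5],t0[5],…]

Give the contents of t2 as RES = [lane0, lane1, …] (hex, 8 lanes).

t0 = [0xcc, 0x9f, 0xd3, 0x77, 0x58, 0x2f, 0x4f, 0x62]
t1 = [0xcc, 0x62, 0x9f, 0x4f, 0xd3, 0x2f, 0x77, 0x58]
t2 = [0xd3, 0x58, 0x2f, 0x2f, 0x77, 0x4f, 0x58, 0x62]

RES = [0xd3, 0x58, 0x2f, 0x2f, 0x77, 0x4f, 0x58, 0x62]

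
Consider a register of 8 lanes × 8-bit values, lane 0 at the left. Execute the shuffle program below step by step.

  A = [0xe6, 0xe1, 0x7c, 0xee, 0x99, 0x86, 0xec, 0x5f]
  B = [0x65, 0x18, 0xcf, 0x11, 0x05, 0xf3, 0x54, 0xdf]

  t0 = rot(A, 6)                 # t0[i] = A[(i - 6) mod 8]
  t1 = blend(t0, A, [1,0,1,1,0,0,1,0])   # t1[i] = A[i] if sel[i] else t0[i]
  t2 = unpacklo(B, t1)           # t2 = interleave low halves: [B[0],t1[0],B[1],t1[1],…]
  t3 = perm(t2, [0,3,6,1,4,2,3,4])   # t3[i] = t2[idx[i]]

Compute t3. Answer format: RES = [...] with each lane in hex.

RES = [0x65, 0xee, 0x11, 0xe6, 0xcf, 0x18, 0xee, 0xcf]

→ t0 |7c|ee|99|86|ec|5f|e6|e1|
→ t1 |e6|ee|7c|ee|ec|5f|ec|e1|
→ t2 |65|e6|18|ee|cf|7c|11|ee|
→ t3 |65|ee|11|e6|cf|18|ee|cf|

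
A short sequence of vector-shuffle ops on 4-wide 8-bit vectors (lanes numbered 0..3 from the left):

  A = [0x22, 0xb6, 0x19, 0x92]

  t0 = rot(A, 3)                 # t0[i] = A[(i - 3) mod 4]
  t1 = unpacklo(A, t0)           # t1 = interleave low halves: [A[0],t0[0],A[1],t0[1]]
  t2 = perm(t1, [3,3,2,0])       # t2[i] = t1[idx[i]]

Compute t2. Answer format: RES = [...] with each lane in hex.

  t0: b6 19 92 22
  t1: 22 b6 b6 19
  t2: 19 19 b6 22

RES = [0x19, 0x19, 0xb6, 0x22]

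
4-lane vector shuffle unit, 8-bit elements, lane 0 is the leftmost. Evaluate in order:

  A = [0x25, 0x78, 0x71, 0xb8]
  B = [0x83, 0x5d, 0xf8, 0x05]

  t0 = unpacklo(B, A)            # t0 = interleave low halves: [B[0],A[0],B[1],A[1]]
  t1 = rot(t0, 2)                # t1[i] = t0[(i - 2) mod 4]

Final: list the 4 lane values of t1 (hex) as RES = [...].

RES = [ 0x5d  0x78  0x83  0x25 ]

t0 = [0x83, 0x25, 0x5d, 0x78]
t1 = [0x5d, 0x78, 0x83, 0x25]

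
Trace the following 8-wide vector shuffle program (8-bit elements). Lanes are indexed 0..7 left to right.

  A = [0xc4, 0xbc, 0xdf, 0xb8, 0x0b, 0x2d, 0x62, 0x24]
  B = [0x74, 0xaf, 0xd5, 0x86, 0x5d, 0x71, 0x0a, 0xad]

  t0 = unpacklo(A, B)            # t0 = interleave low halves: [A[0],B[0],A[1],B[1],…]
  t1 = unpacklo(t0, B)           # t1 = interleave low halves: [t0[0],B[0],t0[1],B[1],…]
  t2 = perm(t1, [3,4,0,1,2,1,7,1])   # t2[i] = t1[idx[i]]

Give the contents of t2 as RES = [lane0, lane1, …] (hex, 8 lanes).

RES = [0xaf, 0xbc, 0xc4, 0x74, 0x74, 0x74, 0x86, 0x74]

  t0: c4 74 bc af df d5 b8 86
  t1: c4 74 74 af bc d5 af 86
  t2: af bc c4 74 74 74 86 74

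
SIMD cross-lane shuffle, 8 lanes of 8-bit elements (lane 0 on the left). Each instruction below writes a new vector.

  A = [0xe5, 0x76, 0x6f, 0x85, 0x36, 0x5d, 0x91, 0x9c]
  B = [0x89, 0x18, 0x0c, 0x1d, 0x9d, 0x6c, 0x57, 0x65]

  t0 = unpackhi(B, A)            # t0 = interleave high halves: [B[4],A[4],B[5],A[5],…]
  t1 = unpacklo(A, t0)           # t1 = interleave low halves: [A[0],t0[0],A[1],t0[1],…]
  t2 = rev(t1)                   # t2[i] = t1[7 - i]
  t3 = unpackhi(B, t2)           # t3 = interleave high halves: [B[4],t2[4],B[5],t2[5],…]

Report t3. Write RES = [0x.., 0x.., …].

RES = [ 0x9d  0x36  0x6c  0x76  0x57  0x9d  0x65  0xe5 ]

→ t0 |9d|36|6c|5d|57|91|65|9c|
→ t1 |e5|9d|76|36|6f|6c|85|5d|
→ t2 |5d|85|6c|6f|36|76|9d|e5|
→ t3 |9d|36|6c|76|57|9d|65|e5|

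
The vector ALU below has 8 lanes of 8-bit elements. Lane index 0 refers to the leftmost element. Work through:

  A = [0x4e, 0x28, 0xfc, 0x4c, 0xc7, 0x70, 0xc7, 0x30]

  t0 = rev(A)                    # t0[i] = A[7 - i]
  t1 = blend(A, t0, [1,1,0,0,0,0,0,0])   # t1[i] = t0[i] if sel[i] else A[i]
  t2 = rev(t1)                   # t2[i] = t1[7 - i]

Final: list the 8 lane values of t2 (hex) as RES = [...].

  t0: 30 c7 70 c7 4c fc 28 4e
  t1: 30 c7 fc 4c c7 70 c7 30
  t2: 30 c7 70 c7 4c fc c7 30

RES = [ 0x30  0xc7  0x70  0xc7  0x4c  0xfc  0xc7  0x30 ]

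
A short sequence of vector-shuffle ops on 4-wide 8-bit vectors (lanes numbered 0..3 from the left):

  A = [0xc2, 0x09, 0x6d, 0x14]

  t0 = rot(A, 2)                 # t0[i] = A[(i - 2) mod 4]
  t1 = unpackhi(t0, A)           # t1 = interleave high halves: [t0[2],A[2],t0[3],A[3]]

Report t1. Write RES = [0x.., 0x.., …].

RES = [0xc2, 0x6d, 0x09, 0x14]

  t0: 6d 14 c2 09
  t1: c2 6d 09 14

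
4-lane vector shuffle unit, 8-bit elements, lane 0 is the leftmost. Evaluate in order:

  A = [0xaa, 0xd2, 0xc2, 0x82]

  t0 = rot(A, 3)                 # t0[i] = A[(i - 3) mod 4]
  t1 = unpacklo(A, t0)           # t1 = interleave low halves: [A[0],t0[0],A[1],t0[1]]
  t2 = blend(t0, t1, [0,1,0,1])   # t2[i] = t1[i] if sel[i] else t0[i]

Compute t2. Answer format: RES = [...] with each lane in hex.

RES = [ 0xd2  0xd2  0x82  0xc2 ]

→ t0 |d2|c2|82|aa|
→ t1 |aa|d2|d2|c2|
→ t2 |d2|d2|82|c2|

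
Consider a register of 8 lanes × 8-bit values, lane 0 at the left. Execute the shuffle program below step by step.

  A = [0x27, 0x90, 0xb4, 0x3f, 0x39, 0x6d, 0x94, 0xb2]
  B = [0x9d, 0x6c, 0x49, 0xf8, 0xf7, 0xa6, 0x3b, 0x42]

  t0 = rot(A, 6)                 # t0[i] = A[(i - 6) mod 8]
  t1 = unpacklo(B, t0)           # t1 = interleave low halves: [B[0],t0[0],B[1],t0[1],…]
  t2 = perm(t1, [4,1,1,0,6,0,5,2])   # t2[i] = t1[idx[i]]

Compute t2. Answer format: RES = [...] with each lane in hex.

RES = [0x49, 0xb4, 0xb4, 0x9d, 0xf8, 0x9d, 0x39, 0x6c]

→ t0 |b4|3f|39|6d|94|b2|27|90|
→ t1 |9d|b4|6c|3f|49|39|f8|6d|
→ t2 |49|b4|b4|9d|f8|9d|39|6c|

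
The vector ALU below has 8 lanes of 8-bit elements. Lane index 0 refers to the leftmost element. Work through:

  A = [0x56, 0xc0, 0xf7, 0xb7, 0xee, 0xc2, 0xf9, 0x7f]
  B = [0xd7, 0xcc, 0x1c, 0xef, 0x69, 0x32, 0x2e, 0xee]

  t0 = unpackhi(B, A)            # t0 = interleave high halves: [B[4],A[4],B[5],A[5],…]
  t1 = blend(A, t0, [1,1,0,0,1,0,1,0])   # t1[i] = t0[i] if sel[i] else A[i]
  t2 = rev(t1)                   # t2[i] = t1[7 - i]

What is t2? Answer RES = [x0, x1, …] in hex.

RES = [0x7f, 0xee, 0xc2, 0x2e, 0xb7, 0xf7, 0xee, 0x69]

  t0: 69 ee 32 c2 2e f9 ee 7f
  t1: 69 ee f7 b7 2e c2 ee 7f
  t2: 7f ee c2 2e b7 f7 ee 69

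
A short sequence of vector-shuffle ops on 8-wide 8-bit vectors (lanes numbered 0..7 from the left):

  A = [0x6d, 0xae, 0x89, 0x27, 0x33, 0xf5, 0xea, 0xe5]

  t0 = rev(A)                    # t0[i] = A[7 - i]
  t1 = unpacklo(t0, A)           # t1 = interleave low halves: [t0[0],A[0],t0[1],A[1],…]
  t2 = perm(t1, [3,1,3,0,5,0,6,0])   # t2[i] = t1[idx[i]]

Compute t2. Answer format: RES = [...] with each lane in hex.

RES = [ 0xae  0x6d  0xae  0xe5  0x89  0xe5  0x33  0xe5 ]

→ t0 |e5|ea|f5|33|27|89|ae|6d|
→ t1 |e5|6d|ea|ae|f5|89|33|27|
→ t2 |ae|6d|ae|e5|89|e5|33|e5|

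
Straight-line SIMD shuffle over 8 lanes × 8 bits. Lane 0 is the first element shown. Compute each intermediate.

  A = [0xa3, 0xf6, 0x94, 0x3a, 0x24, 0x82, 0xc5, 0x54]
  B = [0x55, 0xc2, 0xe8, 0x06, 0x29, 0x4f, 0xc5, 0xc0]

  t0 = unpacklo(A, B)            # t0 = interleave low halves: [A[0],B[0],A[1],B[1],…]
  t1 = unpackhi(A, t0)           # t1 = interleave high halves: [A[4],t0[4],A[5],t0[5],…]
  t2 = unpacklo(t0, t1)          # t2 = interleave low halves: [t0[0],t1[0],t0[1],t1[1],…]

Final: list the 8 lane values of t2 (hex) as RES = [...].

→ t0 |a3|55|f6|c2|94|e8|3a|06|
→ t1 |24|94|82|e8|c5|3a|54|06|
→ t2 |a3|24|55|94|f6|82|c2|e8|

RES = [ 0xa3  0x24  0x55  0x94  0xf6  0x82  0xc2  0xe8 ]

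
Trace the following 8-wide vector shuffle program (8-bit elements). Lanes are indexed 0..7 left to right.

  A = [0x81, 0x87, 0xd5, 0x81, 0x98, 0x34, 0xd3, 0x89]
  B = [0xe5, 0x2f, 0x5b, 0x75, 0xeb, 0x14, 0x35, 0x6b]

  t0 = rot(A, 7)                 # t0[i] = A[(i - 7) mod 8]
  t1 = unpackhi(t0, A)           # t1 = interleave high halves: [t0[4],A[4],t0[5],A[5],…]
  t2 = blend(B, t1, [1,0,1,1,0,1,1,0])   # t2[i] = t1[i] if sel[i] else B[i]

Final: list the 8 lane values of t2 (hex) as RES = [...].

RES = [0x34, 0x2f, 0xd3, 0x34, 0xeb, 0xd3, 0x81, 0x6b]

  t0: 87 d5 81 98 34 d3 89 81
  t1: 34 98 d3 34 89 d3 81 89
  t2: 34 2f d3 34 eb d3 81 6b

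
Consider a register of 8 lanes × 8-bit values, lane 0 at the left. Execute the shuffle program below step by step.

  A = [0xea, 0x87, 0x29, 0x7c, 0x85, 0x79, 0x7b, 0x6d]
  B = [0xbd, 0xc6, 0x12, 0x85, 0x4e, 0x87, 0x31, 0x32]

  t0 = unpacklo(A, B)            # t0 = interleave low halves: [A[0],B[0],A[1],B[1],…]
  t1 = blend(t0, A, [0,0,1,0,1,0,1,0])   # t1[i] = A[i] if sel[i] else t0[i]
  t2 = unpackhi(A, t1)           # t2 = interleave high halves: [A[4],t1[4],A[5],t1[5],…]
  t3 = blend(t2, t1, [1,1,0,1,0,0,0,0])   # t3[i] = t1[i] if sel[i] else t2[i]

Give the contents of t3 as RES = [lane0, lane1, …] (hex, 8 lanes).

RES = [0xea, 0xbd, 0x79, 0xc6, 0x7b, 0x7b, 0x6d, 0x85]

  t0: ea bd 87 c6 29 12 7c 85
  t1: ea bd 29 c6 85 12 7b 85
  t2: 85 85 79 12 7b 7b 6d 85
  t3: ea bd 79 c6 7b 7b 6d 85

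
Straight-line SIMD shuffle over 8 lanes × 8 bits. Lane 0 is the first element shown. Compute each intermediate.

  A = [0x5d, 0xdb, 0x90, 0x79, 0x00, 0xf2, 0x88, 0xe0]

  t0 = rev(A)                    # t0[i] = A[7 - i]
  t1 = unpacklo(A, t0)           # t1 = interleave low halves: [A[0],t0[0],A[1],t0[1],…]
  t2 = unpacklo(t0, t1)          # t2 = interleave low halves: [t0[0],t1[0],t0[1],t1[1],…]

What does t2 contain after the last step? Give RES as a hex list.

→ t0 |e0|88|f2|00|79|90|db|5d|
→ t1 |5d|e0|db|88|90|f2|79|00|
→ t2 |e0|5d|88|e0|f2|db|00|88|

RES = [ 0xe0  0x5d  0x88  0xe0  0xf2  0xdb  0x00  0x88 ]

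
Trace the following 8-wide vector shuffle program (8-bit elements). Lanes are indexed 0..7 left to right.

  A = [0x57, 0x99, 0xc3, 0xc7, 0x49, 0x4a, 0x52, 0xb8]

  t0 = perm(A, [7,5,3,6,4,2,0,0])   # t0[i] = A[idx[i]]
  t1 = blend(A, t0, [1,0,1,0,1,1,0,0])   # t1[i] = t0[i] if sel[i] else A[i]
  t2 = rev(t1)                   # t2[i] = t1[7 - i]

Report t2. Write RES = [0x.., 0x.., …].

  t0: b8 4a c7 52 49 c3 57 57
  t1: b8 99 c7 c7 49 c3 52 b8
  t2: b8 52 c3 49 c7 c7 99 b8

RES = [ 0xb8  0x52  0xc3  0x49  0xc7  0xc7  0x99  0xb8 ]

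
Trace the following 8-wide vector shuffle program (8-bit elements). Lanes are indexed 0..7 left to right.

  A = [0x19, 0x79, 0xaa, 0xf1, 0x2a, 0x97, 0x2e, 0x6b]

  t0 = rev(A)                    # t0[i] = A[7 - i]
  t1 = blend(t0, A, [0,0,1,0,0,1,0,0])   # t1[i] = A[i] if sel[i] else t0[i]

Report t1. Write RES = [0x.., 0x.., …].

→ t0 |6b|2e|97|2a|f1|aa|79|19|
→ t1 |6b|2e|aa|2a|f1|97|79|19|

RES = [0x6b, 0x2e, 0xaa, 0x2a, 0xf1, 0x97, 0x79, 0x19]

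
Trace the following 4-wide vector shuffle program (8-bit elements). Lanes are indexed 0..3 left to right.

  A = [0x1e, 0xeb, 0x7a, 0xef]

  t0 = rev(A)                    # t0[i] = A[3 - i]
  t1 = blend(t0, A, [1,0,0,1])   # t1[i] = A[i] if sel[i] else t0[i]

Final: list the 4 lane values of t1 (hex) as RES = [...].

RES = [ 0x1e  0x7a  0xeb  0xef ]

  t0: ef 7a eb 1e
  t1: 1e 7a eb ef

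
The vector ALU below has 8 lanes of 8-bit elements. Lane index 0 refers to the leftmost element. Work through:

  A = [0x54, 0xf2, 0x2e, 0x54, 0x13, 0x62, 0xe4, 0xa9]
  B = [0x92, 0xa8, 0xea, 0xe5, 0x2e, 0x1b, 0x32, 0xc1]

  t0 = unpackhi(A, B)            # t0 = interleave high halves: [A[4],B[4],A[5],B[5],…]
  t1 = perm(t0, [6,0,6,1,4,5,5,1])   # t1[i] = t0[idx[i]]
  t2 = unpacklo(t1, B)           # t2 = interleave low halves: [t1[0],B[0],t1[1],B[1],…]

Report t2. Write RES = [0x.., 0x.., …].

→ t0 |13|2e|62|1b|e4|32|a9|c1|
→ t1 |a9|13|a9|2e|e4|32|32|2e|
→ t2 |a9|92|13|a8|a9|ea|2e|e5|

RES = [0xa9, 0x92, 0x13, 0xa8, 0xa9, 0xea, 0x2e, 0xe5]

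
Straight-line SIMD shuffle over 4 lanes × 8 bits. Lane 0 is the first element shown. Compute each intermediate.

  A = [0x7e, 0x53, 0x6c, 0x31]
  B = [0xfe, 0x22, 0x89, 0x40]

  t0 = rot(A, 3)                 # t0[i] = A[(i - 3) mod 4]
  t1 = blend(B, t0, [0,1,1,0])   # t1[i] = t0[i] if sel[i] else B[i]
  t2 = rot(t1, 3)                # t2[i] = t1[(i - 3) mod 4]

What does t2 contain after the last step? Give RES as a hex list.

RES = [0x6c, 0x31, 0x40, 0xfe]

→ t0 |53|6c|31|7e|
→ t1 |fe|6c|31|40|
→ t2 |6c|31|40|fe|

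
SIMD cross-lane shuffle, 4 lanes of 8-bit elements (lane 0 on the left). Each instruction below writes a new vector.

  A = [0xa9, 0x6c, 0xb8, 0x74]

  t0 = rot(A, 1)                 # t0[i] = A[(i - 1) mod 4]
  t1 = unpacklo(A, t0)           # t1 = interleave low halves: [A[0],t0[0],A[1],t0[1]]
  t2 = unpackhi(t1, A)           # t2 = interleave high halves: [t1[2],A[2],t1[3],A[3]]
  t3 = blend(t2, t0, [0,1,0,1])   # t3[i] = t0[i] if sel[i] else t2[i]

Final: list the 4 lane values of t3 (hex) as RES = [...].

RES = [0x6c, 0xa9, 0xa9, 0xb8]

  t0: 74 a9 6c b8
  t1: a9 74 6c a9
  t2: 6c b8 a9 74
  t3: 6c a9 a9 b8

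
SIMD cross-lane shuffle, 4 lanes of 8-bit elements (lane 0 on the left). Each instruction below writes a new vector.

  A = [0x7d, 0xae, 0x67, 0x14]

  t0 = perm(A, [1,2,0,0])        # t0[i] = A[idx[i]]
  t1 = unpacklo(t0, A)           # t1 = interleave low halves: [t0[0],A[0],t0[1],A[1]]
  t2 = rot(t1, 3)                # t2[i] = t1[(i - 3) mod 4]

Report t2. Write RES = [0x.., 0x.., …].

RES = [0x7d, 0x67, 0xae, 0xae]

→ t0 |ae|67|7d|7d|
→ t1 |ae|7d|67|ae|
→ t2 |7d|67|ae|ae|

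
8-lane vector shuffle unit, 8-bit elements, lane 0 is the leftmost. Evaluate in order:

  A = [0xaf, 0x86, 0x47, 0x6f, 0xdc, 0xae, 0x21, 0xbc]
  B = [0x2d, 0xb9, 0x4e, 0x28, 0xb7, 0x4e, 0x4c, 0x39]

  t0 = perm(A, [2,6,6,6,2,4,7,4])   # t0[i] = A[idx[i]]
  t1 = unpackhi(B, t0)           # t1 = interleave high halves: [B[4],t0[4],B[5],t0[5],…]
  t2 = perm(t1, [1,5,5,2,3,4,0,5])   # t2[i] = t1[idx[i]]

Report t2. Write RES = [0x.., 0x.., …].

RES = [ 0x47  0xbc  0xbc  0x4e  0xdc  0x4c  0xb7  0xbc ]

t0 = [0x47, 0x21, 0x21, 0x21, 0x47, 0xdc, 0xbc, 0xdc]
t1 = [0xb7, 0x47, 0x4e, 0xdc, 0x4c, 0xbc, 0x39, 0xdc]
t2 = [0x47, 0xbc, 0xbc, 0x4e, 0xdc, 0x4c, 0xb7, 0xbc]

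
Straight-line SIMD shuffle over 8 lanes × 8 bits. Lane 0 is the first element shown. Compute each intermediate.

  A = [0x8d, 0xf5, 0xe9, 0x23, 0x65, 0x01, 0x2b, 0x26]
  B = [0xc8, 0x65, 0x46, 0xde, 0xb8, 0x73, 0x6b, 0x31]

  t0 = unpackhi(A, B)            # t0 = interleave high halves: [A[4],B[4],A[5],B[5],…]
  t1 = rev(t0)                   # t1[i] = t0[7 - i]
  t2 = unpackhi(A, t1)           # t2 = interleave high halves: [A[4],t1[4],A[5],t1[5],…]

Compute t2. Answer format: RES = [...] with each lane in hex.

RES = [0x65, 0x73, 0x01, 0x01, 0x2b, 0xb8, 0x26, 0x65]

→ t0 |65|b8|01|73|2b|6b|26|31|
→ t1 |31|26|6b|2b|73|01|b8|65|
→ t2 |65|73|01|01|2b|b8|26|65|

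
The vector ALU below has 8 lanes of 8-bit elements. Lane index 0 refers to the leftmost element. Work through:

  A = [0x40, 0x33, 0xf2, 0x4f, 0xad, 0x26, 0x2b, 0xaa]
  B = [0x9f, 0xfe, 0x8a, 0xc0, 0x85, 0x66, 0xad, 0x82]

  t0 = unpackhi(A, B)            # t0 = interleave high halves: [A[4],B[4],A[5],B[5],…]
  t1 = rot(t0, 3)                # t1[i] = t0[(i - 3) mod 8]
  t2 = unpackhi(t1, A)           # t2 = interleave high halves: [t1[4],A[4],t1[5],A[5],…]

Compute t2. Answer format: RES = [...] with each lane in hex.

  t0: ad 85 26 66 2b ad aa 82
  t1: ad aa 82 ad 85 26 66 2b
  t2: 85 ad 26 26 66 2b 2b aa

RES = [ 0x85  0xad  0x26  0x26  0x66  0x2b  0x2b  0xaa ]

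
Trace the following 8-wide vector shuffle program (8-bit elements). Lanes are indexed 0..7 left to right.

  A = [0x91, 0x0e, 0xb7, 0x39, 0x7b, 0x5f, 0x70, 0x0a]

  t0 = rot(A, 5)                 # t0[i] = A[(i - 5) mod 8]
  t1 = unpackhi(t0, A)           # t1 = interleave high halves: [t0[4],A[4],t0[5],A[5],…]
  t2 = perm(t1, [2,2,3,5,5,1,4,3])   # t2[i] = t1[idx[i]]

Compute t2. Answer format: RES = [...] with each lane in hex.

RES = [0x91, 0x91, 0x5f, 0x70, 0x70, 0x7b, 0x0e, 0x5f]

  t0: 39 7b 5f 70 0a 91 0e b7
  t1: 0a 7b 91 5f 0e 70 b7 0a
  t2: 91 91 5f 70 70 7b 0e 5f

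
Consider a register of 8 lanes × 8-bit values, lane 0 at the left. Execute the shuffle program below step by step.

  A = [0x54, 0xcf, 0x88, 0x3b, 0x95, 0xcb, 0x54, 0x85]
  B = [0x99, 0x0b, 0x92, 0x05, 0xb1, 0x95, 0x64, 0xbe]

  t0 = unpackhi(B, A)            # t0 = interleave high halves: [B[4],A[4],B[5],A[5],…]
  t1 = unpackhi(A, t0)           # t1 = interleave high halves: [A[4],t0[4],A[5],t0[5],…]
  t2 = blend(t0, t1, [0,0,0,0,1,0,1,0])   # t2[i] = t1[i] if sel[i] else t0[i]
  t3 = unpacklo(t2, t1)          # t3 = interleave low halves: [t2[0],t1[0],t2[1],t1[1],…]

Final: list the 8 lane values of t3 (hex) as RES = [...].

RES = [ 0xb1  0x95  0x95  0x64  0x95  0xcb  0xcb  0x54 ]

t0 = [0xb1, 0x95, 0x95, 0xcb, 0x64, 0x54, 0xbe, 0x85]
t1 = [0x95, 0x64, 0xcb, 0x54, 0x54, 0xbe, 0x85, 0x85]
t2 = [0xb1, 0x95, 0x95, 0xcb, 0x54, 0x54, 0x85, 0x85]
t3 = [0xb1, 0x95, 0x95, 0x64, 0x95, 0xcb, 0xcb, 0x54]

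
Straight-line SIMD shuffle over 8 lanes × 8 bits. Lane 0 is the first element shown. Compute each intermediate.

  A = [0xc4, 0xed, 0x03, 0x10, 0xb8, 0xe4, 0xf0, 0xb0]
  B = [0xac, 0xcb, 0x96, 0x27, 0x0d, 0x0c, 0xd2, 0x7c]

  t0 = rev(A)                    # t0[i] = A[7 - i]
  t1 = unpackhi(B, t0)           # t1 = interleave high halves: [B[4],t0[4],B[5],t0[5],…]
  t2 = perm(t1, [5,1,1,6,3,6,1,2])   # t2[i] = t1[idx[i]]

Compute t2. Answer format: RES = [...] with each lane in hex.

RES = [ 0xed  0x10  0x10  0x7c  0x03  0x7c  0x10  0x0c ]

→ t0 |b0|f0|e4|b8|10|03|ed|c4|
→ t1 |0d|10|0c|03|d2|ed|7c|c4|
→ t2 |ed|10|10|7c|03|7c|10|0c|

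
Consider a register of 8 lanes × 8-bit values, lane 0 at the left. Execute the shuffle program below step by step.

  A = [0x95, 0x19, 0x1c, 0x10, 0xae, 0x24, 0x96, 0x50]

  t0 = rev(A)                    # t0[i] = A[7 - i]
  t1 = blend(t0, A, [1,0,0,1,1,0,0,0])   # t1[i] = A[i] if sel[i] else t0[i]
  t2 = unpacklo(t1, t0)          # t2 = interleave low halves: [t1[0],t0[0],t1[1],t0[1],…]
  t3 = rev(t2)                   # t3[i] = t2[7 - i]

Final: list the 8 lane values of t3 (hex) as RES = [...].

RES = [0xae, 0x10, 0x24, 0x24, 0x96, 0x96, 0x50, 0x95]

  t0: 50 96 24 ae 10 1c 19 95
  t1: 95 96 24 10 ae 1c 19 95
  t2: 95 50 96 96 24 24 10 ae
  t3: ae 10 24 24 96 96 50 95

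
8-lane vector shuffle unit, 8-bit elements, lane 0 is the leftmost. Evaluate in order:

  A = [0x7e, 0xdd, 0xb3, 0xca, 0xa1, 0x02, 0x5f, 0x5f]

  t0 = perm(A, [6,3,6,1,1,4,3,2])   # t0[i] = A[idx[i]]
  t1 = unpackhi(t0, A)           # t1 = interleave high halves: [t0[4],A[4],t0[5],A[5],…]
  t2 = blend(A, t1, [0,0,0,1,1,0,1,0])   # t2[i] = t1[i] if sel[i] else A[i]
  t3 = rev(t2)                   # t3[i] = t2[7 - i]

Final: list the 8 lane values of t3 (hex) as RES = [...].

RES = [0x5f, 0xb3, 0x02, 0xca, 0x02, 0xb3, 0xdd, 0x7e]

t0 = [0x5f, 0xca, 0x5f, 0xdd, 0xdd, 0xa1, 0xca, 0xb3]
t1 = [0xdd, 0xa1, 0xa1, 0x02, 0xca, 0x5f, 0xb3, 0x5f]
t2 = [0x7e, 0xdd, 0xb3, 0x02, 0xca, 0x02, 0xb3, 0x5f]
t3 = [0x5f, 0xb3, 0x02, 0xca, 0x02, 0xb3, 0xdd, 0x7e]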